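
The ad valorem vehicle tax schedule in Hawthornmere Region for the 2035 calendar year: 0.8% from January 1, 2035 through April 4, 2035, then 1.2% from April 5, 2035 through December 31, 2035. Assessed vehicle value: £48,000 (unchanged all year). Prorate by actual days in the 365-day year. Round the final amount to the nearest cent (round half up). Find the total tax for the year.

January 1 – April 4, 2035: 94 days at 0.8% → £48,000 × 0.8% × 94/365 = £98.8932
April 5 – December 31, 2035: 271 days at 1.2% → £48,000 × 1.2% × 271/365 = £427.6603
Total = £526.5534

£526.55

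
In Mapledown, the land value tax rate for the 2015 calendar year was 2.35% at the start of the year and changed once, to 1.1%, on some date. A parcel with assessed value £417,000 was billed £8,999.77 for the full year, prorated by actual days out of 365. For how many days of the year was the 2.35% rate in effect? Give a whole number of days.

Let d = days at the first rate; then 365 − d days at the second rate.
£417,000 × [2.35%·d + 1.1%·(365−d)] / 365 = £8,999.77
Solving gives d = 309, so the new rate took effect on 6 November 2015.

309 days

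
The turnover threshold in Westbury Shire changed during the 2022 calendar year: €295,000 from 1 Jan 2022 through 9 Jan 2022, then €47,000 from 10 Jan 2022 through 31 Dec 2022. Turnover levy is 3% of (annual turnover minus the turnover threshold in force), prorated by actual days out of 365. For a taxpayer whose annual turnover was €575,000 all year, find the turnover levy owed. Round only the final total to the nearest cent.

1 Jan – 9 Jan 2022: 9 days, exemption €295,000 → (€575,000 − €295,000) × 3% × 9/365 = €207.1233
10 Jan – 31 Dec 2022: 356 days, exemption €47,000 → (€575,000 − €47,000) × 3% × 356/365 = €15,449.4247
Total = €15,656.5479

€15,656.55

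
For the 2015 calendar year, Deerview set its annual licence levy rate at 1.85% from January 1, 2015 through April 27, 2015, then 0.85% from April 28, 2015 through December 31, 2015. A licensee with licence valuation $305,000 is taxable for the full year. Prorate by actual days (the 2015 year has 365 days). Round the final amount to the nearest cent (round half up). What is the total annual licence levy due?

$3,570.17

January 1 – April 27, 2015: 117 days at 1.85% → $305,000 × 1.85% × 117/365 = $1,808.6918
April 28 – December 31, 2015: 248 days at 0.85% → $305,000 × 0.85% × 248/365 = $1,761.4795
Total = $3,570.1712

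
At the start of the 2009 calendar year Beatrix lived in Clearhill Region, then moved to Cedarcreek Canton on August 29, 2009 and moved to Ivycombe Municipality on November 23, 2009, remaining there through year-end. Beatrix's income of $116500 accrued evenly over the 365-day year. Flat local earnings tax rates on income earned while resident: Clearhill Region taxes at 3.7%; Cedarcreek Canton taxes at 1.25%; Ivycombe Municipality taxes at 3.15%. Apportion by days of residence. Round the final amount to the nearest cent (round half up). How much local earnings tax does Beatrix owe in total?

$3569.53

Clearhill Region, January 1 – August 28, 2009: 240 days → $116500 × 3.7% × 240/365 = $2834.3014
Cedarcreek Canton, August 29 – November 22, 2009: 86 days → $116500 × 1.25% × 86/365 = $343.1164
Ivycombe Municipality, November 23 – December 31, 2009: 39 days → $116500 × 3.15% × 39/365 = $392.1103
Total = $3569.5281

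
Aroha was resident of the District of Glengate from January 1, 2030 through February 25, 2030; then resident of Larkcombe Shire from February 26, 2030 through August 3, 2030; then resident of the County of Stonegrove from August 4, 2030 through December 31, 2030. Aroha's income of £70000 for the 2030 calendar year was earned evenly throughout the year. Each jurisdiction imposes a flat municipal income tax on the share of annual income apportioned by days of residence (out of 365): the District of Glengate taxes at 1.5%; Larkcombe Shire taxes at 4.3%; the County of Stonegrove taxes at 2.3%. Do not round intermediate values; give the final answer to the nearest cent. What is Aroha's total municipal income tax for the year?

£2133.95

The District of Glengate, January 1 – February 25, 2030: 56 days → £70000 × 1.5% × 56/365 = £161.0959
Larkcombe Shire, February 26 – August 3, 2030: 159 days → £70000 × 4.3% × 159/365 = £1311.2055
The County of Stonegrove, August 4 – December 31, 2030: 150 days → £70000 × 2.3% × 150/365 = £661.6438
Total = £2133.9452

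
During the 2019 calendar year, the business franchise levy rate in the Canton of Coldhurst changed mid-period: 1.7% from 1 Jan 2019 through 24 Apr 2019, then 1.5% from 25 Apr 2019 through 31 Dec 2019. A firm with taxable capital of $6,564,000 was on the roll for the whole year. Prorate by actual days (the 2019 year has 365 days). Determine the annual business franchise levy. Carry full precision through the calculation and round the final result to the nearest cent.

$102,560.25

1 Jan – 24 Apr 2019: 114 days at 1.7% → $6,564,000 × 1.7% × 114/365 = $34,852.1425
25 Apr – 31 Dec 2019: 251 days at 1.5% → $6,564,000 × 1.5% × 251/365 = $67,708.1096
Total = $102,560.2521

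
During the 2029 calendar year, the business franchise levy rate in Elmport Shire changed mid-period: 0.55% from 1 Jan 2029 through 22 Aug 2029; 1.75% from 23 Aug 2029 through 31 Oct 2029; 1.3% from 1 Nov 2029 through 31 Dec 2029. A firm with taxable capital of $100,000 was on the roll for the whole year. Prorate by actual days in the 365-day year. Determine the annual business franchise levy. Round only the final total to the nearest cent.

1 Jan – 22 Aug 2029: 234 days at 0.55% → $100,000 × 0.55% × 234/365 = $352.6027
23 Aug – 31 Oct 2029: 70 days at 1.75% → $100,000 × 1.75% × 70/365 = $335.6164
1 Nov – 31 Dec 2029: 61 days at 1.3% → $100,000 × 1.3% × 61/365 = $217.2603
Total = $905.4795

$905.48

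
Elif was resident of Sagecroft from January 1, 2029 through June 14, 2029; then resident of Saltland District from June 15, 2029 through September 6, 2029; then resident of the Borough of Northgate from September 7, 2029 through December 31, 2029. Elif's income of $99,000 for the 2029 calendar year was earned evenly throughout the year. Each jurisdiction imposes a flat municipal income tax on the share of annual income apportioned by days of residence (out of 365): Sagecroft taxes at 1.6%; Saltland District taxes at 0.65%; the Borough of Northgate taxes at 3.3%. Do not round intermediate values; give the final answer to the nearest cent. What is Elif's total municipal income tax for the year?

Sagecroft, January 1 – June 14, 2029: 165 days → $99,000 × 1.6% × 165/365 = $716.0548
Saltland District, June 15 – September 6, 2029: 84 days → $99,000 × 0.65% × 84/365 = $148.0932
The Borough of Northgate, September 7 – December 31, 2029: 116 days → $99,000 × 3.3% × 116/365 = $1,038.2795
Total = $1,902.4274

$1,902.43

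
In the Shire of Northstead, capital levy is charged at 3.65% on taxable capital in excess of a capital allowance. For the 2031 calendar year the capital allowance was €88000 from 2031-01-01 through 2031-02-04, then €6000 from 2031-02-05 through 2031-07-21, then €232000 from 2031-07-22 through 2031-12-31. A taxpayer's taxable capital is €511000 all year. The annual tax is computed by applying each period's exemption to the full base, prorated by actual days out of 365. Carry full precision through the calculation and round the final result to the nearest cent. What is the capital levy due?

2031-01-01 to 2031-02-04: 35 days, exemption €88000 → (€511000 − €88000) × 3.65% × 35/365 = €1480.5000
2031-02-05 to 2031-07-21: 167 days, exemption €6000 → (€511000 − €6000) × 3.65% × 167/365 = €8433.5000
2031-07-22 to 2031-12-31: 163 days, exemption €232000 → (€511000 − €232000) × 3.65% × 163/365 = €4547.7000
Total = €14461.7000

€14461.70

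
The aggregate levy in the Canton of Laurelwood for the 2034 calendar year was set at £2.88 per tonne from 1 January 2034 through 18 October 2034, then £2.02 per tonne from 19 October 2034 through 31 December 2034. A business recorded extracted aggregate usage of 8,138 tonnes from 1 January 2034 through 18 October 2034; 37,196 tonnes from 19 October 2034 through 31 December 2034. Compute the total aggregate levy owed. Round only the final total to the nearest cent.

1 January – 18 October 2034: 8,138 tonnes at £2.88/tonne → £23437.44
19 October – 31 December 2034: 37,196 tonnes at £2.02/tonne → £75135.92

£98573.36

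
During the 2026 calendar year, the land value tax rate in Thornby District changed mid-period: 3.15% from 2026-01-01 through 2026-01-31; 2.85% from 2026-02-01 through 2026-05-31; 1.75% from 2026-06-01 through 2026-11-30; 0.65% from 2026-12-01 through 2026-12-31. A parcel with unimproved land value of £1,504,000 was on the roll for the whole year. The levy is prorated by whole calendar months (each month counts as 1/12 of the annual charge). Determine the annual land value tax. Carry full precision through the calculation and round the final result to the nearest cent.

£32,210.67

2026-01-01 to 2026-01-31: 1 month at 3.15% → £1,504,000 × 3.15% × 1/12 = £3,948.0000
2026-02-01 to 2026-05-31: 4 months at 2.85% → £1,504,000 × 2.85% × 4/12 = £14,288.0000
2026-06-01 to 2026-11-30: 6 months at 1.75% → £1,504,000 × 1.75% × 6/12 = £13,160.0000
2026-12-01 to 2026-12-31: 1 month at 0.65% → £1,504,000 × 0.65% × 1/12 = £814.6667
Total = £32,210.6667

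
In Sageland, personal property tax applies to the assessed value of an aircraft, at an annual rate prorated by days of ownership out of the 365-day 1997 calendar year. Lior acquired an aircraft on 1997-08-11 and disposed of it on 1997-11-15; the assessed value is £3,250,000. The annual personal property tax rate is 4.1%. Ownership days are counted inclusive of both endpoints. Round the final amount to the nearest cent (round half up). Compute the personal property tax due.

£35,411.64

Days held (1997-08-11 to 1997-11-15): 97 out of 365
Tax = £3,250,000 × 4.1% × 97/365 = £35,411.6438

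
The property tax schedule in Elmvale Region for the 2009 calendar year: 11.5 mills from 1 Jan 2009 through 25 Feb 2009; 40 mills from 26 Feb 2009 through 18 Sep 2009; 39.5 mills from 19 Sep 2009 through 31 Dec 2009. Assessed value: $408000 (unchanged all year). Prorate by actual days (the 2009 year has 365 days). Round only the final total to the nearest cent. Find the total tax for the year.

$14477.85

1 Jan – 25 Feb 2009: 56 days at 11.5 mills → $408000 × 1.15% × 56/365 = $719.8685
26 Feb – 18 Sep 2009: 205 days at 40 mills → $408000 × 4% × 205/365 = $9166.0274
19 Sep – 31 Dec 2009: 104 days at 39.5 mills → $408000 × 3.95% × 104/365 = $4591.9562
Total = $14477.8521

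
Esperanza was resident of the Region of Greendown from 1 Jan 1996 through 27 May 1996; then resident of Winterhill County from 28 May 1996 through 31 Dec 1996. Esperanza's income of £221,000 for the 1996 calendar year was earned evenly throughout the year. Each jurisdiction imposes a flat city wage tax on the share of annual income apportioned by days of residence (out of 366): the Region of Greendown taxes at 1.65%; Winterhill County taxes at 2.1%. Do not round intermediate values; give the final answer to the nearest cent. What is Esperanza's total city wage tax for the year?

£4,238.85

The Region of Greendown, 1 Jan – 27 May 1996: 148 days → £221,000 × 1.65% × 148/366 = £1,474.5410
Winterhill County, 28 May – 31 Dec 1996: 218 days → £221,000 × 2.1% × 218/366 = £2,764.3115
Total = £4,238.8525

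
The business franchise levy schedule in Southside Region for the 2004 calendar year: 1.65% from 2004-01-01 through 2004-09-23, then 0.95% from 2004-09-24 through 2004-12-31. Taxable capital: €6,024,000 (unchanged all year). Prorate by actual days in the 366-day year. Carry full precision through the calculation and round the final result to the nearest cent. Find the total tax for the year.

2004-01-01 to 2004-09-23: 267 days at 1.65% → €6,024,000 × 1.65% × 267/366 = €72,510.1967
2004-09-24 to 2004-12-31: 99 days at 0.95% → €6,024,000 × 0.95% × 99/366 = €15,479.7049
Total = €87,989.9016

€87,989.90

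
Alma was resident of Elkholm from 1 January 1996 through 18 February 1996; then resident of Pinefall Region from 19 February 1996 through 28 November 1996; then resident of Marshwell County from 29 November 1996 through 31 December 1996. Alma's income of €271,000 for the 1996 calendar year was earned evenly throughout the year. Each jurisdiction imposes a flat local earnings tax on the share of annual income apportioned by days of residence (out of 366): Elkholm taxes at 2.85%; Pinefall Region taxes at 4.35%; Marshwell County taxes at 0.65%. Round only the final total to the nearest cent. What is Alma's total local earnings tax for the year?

Elkholm, 1 January – 18 February 1996: 49 days → €271,000 × 2.85% × 49/366 = €1,034.0205
Pinefall Region, 19 February – 28 November 1996: 284 days → €271,000 × 4.35% × 284/366 = €9,147.3607
Marshwell County, 29 November – 31 December 1996: 33 days → €271,000 × 0.65% × 33/366 = €158.8238
Total = €10,340.2049

€10,340.20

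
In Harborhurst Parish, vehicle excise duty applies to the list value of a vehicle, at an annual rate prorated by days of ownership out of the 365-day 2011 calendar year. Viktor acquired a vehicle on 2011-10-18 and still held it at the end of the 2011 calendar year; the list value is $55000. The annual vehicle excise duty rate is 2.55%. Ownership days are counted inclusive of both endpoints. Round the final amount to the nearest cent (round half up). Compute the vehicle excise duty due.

Days held (2011-10-18 to 2011-12-31): 75 out of 365
Tax = $55000 × 2.55% × 75/365 = $288.1849

$288.18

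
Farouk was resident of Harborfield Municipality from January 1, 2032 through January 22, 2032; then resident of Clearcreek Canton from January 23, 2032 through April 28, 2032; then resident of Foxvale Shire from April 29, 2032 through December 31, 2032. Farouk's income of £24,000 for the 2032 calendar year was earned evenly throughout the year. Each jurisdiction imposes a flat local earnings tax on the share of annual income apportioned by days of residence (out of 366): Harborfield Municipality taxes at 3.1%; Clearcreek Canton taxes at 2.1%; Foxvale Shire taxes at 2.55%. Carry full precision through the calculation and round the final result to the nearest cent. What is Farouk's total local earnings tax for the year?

Harborfield Municipality, January 1 – January 22, 2032: 22 days → £24,000 × 3.1% × 22/366 = £44.7213
Clearcreek Canton, January 23 – April 28, 2032: 97 days → £24,000 × 2.1% × 97/366 = £133.5738
Foxvale Shire, April 29 – December 31, 2032: 247 days → £24,000 × 2.55% × 247/366 = £413.0164
Total = £591.3115

£591.31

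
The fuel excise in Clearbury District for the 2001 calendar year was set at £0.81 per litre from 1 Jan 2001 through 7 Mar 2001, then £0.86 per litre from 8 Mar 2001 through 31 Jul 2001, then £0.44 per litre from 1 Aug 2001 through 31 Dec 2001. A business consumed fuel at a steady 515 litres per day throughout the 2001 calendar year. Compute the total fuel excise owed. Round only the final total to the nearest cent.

1 Jan – 7 Mar 2001: 66 days × 515 litres/day = 33,990 litres at £0.81/litre → £27,531.90
8 Mar – 31 Jul 2001: 146 days × 515 litres/day = 75,190 litres at £0.86/litre → £64,663.40
1 Aug – 31 Dec 2001: 153 days × 515 litres/day = 78,795 litres at £0.44/litre → £34,669.80

£126,865.10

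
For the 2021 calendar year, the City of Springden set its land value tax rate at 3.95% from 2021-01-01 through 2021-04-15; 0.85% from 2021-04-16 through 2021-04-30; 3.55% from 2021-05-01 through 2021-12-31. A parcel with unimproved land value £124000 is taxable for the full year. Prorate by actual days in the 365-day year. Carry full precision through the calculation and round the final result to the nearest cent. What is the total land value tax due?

2021-01-01 to 2021-04-15: 105 days at 3.95% → £124000 × 3.95% × 105/365 = £1409.0137
2021-04-16 to 2021-04-30: 15 days at 0.85% → £124000 × 0.85% × 15/365 = £43.3151
2021-05-01 to 2021-12-31: 245 days at 3.55% → £124000 × 3.55% × 245/365 = £2954.7671
Total = £4407.0959

£4407.10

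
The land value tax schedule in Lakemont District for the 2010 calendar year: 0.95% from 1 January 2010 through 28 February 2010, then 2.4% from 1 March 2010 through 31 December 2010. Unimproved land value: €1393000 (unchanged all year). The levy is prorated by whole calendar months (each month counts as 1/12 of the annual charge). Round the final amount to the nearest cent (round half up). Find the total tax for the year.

1 January – 28 February 2010: 2 months at 0.95% → €1393000 × 0.95% × 2/12 = €2205.5833
1 March – 31 December 2010: 10 months at 2.4% → €1393000 × 2.4% × 10/12 = €27860.0000
Total = €30065.5833

€30065.58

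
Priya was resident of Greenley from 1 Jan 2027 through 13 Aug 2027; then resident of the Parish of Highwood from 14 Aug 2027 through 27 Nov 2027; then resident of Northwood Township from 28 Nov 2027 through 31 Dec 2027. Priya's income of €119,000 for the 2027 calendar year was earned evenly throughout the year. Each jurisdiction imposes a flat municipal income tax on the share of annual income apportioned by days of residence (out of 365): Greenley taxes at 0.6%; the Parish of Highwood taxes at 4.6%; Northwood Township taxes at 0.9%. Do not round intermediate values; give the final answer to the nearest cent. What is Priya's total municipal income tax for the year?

€2,129.61

Greenley, 1 Jan – 13 Aug 2027: 225 days → €119,000 × 0.6% × 225/365 = €440.1370
The Parish of Highwood, 14 Aug – 27 Nov 2027: 106 days → €119,000 × 4.6% × 106/365 = €1,589.7096
Northwood Township, 28 Nov – 31 Dec 2027: 34 days → €119,000 × 0.9% × 34/365 = €99.7644
Total = €2,129.6110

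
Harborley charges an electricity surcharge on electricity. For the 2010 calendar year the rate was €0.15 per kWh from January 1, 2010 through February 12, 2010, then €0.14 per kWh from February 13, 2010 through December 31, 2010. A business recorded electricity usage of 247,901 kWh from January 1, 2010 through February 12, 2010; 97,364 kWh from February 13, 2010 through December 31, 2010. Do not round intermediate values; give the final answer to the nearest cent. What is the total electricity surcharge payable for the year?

January 1 – February 12, 2010: 247,901 kWh at €0.15/kWh → €37,185.15
February 13 – December 31, 2010: 97,364 kWh at €0.14/kWh → €13,630.96

€50,816.11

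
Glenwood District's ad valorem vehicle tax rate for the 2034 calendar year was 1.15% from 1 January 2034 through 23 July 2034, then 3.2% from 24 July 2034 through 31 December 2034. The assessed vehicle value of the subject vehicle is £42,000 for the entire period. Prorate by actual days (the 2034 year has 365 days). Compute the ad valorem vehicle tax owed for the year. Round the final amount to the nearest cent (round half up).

1 January – 23 July 2034: 204 days at 1.15% → £42,000 × 1.15% × 204/365 = £269.9507
24 July – 31 December 2034: 161 days at 3.2% → £42,000 × 3.2% × 161/365 = £592.8329
Total = £862.7836

£862.78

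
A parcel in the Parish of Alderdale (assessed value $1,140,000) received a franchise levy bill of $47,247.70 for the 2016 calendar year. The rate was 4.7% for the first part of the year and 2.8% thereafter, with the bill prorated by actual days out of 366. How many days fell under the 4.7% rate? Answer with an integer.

259 days

Let d = days at the first rate; then 366 − d days at the second rate.
$1,140,000 × [4.7%·d + 2.8%·(366−d)] / 366 = $47,247.70
Solving gives d = 259, so the new rate took effect on September 16, 2016.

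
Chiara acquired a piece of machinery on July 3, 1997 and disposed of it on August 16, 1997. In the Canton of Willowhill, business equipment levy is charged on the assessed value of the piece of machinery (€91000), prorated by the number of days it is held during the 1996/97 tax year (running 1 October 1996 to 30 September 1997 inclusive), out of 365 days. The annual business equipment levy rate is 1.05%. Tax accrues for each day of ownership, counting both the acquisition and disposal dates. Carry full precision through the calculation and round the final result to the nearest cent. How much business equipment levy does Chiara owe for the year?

Days held (July 3 – August 16, 1997): 45 out of 365
Tax = €91000 × 1.05% × 45/365 = €117.8014

€117.80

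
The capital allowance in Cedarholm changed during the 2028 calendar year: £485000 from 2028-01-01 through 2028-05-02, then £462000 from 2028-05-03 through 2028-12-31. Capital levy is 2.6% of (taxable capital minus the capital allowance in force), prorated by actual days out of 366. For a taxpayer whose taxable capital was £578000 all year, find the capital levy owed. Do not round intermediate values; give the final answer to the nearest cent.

£2815.03

2028-01-01 to 2028-05-02: 123 days, exemption £485000 → (£578000 − £485000) × 2.6% × 123/366 = £812.6066
2028-05-03 to 2028-12-31: 243 days, exemption £462000 → (£578000 − £462000) × 2.6% × 243/366 = £2002.4262
Total = £2815.0328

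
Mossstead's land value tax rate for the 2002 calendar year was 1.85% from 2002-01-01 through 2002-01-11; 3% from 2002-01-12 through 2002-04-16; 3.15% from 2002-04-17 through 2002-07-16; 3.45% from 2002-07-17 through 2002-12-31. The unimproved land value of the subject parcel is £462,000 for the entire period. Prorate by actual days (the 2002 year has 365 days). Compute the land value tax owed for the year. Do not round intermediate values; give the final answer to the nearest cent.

2002-01-01 to 2002-01-11: 11 days at 1.85% → £462,000 × 1.85% × 11/365 = £257.5808
2002-01-12 to 2002-04-16: 95 days at 3% → £462,000 × 3% × 95/365 = £3,607.3973
2002-04-17 to 2002-07-16: 91 days at 3.15% → £462,000 × 3.15% × 91/365 = £3,628.2822
2002-07-17 to 2002-12-31: 168 days at 3.45% → £462,000 × 3.45% × 168/365 = £7,336.3068
Total = £14,829.5671

£14,829.57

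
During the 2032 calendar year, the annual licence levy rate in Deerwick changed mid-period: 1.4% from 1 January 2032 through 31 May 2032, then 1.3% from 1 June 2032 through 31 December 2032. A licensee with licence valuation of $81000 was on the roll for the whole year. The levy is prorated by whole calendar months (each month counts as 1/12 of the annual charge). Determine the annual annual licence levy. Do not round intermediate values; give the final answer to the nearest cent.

1 January – 31 May 2032: 5 months at 1.4% → $81000 × 1.4% × 5/12 = $472.5000
1 June – 31 December 2032: 7 months at 1.3% → $81000 × 1.3% × 7/12 = $614.2500
Total = $1086.7500

$1086.75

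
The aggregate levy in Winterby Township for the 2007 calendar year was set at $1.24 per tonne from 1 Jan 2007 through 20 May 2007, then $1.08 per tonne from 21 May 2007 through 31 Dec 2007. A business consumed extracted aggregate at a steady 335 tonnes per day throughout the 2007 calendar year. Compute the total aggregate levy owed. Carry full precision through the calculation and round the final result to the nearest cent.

$139561.00

1 Jan – 20 May 2007: 140 days × 335 tonnes/day = 46,900 tonnes at $1.24/tonne → $58156.00
21 May – 31 Dec 2007: 225 days × 335 tonnes/day = 75,375 tonnes at $1.08/tonne → $81405.00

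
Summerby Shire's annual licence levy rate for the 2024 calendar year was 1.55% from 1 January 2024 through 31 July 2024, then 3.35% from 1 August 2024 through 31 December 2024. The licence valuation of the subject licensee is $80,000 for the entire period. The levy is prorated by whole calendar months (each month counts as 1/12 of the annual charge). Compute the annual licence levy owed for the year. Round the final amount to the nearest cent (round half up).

1 January – 31 July 2024: 7 months at 1.55% → $80,000 × 1.55% × 7/12 = $723.3333
1 August – 31 December 2024: 5 months at 3.35% → $80,000 × 3.35% × 5/12 = $1,116.6667
Total = $1,840.0000

$1,840.00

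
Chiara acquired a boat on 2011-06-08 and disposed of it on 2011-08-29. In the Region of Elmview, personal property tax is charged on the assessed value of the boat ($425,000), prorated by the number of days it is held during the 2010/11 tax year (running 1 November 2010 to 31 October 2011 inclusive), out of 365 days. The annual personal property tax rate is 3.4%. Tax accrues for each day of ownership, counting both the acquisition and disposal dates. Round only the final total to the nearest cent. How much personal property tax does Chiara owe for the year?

Days held (2011-06-08 to 2011-08-29): 83 out of 365
Tax = $425,000 × 3.4% × 83/365 = $3,285.8904

$3,285.89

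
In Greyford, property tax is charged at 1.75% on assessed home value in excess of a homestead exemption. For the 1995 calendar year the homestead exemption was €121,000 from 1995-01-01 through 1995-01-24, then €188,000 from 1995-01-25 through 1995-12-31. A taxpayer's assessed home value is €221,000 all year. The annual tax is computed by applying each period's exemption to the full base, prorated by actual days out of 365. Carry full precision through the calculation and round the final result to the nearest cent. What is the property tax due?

€654.60

1995-01-01 to 1995-01-24: 24 days, exemption €121,000 → (€221,000 − €121,000) × 1.75% × 24/365 = €115.0685
1995-01-25 to 1995-12-31: 341 days, exemption €188,000 → (€221,000 − €188,000) × 1.75% × 341/365 = €539.5274
Total = €654.5959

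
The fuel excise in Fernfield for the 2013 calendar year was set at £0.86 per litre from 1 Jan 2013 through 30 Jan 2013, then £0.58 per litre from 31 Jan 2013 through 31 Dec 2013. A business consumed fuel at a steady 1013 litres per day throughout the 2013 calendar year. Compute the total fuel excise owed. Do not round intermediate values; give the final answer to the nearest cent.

1 Jan – 30 Jan 2013: 30 days × 1013 litres/day = 30,390 litres at £0.86/litre → £26,135.40
31 Jan – 31 Dec 2013: 335 days × 1013 litres/day = 339,355 litres at £0.58/litre → £196,825.90

£222,961.30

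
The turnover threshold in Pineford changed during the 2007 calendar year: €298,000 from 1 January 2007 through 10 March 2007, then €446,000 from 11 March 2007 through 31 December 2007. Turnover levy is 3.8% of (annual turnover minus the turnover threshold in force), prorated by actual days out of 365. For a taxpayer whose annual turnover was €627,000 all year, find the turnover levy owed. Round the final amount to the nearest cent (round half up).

1 January – 10 March 2007: 69 days, exemption €298,000 → (€627,000 − €298,000) × 3.8% × 69/365 = €2,363.3918
11 March – 31 December 2007: 296 days, exemption €446,000 → (€627,000 − €446,000) × 3.8% × 296/365 = €5,577.7753
Total = €7,941.1671

€7,941.17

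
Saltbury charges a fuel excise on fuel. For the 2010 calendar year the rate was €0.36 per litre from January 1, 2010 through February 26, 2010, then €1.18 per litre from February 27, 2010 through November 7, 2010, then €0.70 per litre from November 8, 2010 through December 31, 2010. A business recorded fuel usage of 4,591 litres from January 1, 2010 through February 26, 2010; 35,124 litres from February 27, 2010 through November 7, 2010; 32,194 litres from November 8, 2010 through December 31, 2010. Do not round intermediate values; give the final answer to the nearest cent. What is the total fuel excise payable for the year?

January 1 – February 26, 2010: 4,591 litres at €0.36/litre → €1652.76
February 27 – November 7, 2010: 35,124 litres at €1.18/litre → €41446.32
November 8 – December 31, 2010: 32,194 litres at €0.70/litre → €22535.80

€65634.88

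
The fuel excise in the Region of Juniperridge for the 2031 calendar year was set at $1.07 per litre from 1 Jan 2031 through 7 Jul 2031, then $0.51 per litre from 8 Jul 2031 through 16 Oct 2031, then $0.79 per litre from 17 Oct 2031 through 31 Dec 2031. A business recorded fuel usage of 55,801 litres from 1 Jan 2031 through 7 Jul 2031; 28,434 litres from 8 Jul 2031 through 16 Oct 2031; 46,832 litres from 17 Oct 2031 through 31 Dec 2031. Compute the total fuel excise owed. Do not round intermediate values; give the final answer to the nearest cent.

1 Jan – 7 Jul 2031: 55,801 litres at $1.07/litre → $59,707.07
8 Jul – 16 Oct 2031: 28,434 litres at $0.51/litre → $14,501.34
17 Oct – 31 Dec 2031: 46,832 litres at $0.79/litre → $36,997.28

$111,205.69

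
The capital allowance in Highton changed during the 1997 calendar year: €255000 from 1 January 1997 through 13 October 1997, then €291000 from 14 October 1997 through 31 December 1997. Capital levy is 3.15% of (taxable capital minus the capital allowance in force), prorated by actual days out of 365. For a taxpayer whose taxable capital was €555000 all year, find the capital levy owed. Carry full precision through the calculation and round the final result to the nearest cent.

1 January – 13 October 1997: 286 days, exemption €255000 → (€555000 − €255000) × 3.15% × 286/365 = €7404.6575
14 October – 31 December 1997: 79 days, exemption €291000 → (€555000 − €291000) × 3.15% × 79/365 = €1799.9014
Total = €9204.5589

€9204.56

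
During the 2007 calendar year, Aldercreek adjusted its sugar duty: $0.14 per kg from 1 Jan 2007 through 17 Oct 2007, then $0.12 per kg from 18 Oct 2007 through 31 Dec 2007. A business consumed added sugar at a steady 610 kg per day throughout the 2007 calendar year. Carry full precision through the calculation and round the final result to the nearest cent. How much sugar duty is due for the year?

$30,256.00

1 Jan – 17 Oct 2007: 290 days × 610 kg/day = 176,900 kg at $0.14/kg → $24,766.00
18 Oct – 31 Dec 2007: 75 days × 610 kg/day = 45,750 kg at $0.12/kg → $5,490.00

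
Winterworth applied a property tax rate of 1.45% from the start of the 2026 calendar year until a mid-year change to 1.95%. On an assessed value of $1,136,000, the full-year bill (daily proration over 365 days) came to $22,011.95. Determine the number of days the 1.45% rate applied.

9 days

Let d = days at the first rate; then 365 − d days at the second rate.
$1,136,000 × [1.45%·d + 1.95%·(365−d)] / 365 = $22,011.95
Solving gives d = 9, so the new rate took effect on 10 January 2026.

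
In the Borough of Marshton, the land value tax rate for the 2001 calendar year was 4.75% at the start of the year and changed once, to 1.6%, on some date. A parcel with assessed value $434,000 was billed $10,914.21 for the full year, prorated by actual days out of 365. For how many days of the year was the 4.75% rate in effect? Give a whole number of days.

Let d = days at the first rate; then 365 − d days at the second rate.
$434,000 × [4.75%·d + 1.6%·(365−d)] / 365 = $10,914.21
Solving gives d = 106, so the new rate took effect on 17 Apr 2001.

106 days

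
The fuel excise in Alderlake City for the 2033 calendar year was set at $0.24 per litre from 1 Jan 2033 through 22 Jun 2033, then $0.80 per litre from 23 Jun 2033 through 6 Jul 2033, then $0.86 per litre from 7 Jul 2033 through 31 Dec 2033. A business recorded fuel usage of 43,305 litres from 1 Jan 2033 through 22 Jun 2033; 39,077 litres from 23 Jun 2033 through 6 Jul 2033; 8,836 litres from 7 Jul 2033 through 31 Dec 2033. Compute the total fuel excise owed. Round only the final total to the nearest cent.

$49253.76

1 Jan – 22 Jun 2033: 43,305 litres at $0.24/litre → $10393.20
23 Jun – 6 Jul 2033: 39,077 litres at $0.80/litre → $31261.60
7 Jul – 31 Dec 2033: 8,836 litres at $0.86/litre → $7598.96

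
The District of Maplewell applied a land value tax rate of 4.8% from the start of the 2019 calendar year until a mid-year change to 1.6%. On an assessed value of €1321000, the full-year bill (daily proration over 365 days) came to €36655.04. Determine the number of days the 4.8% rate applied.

Let d = days at the first rate; then 365 − d days at the second rate.
€1321000 × [4.8%·d + 1.6%·(365−d)] / 365 = €36655.04
Solving gives d = 134, so the new rate took effect on 15 May 2019.

134 days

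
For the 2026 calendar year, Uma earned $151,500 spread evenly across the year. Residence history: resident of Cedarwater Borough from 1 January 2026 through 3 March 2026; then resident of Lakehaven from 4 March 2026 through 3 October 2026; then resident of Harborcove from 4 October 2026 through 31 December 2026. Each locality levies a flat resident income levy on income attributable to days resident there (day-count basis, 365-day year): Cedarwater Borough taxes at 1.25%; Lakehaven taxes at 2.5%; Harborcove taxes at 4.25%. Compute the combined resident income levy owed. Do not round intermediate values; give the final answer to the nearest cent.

$4,112.29

Cedarwater Borough, 1 January – 3 March 2026: 62 days → $151,500 × 1.25% × 62/365 = $321.6781
Lakehaven, 4 March – 3 October 2026: 214 days → $151,500 × 2.5% × 214/365 = $2,220.6164
Harborcove, 4 October – 31 December 2026: 89 days → $151,500 × 4.25% × 89/365 = $1,569.9966
Total = $4,112.2911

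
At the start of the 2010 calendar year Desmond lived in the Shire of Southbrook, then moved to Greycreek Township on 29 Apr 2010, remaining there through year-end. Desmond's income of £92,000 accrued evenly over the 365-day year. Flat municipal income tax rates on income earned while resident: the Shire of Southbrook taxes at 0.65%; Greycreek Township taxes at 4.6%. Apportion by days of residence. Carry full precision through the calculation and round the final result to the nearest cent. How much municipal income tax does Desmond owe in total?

The Shire of Southbrook, 1 Jan – 28 Apr 2010: 118 days → £92,000 × 0.65% × 118/365 = £193.3260
Greycreek Township, 29 Apr – 31 Dec 2010: 247 days → £92,000 × 4.6% × 247/365 = £2,863.8466
Total = £3,057.1726

£3,057.17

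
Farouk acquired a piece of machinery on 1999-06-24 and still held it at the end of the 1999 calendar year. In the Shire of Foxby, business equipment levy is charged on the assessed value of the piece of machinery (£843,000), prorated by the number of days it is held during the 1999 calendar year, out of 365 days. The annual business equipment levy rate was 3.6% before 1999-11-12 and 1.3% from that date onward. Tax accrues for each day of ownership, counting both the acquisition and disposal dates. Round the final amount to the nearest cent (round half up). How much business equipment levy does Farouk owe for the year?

£13,224.71

1999-06-24 to 1999-11-11: 141 days at 3.6% → £843,000 × 3.6% × 141/365 = £11,723.4740
1999-11-12 to 1999-12-31: 50 days at 1.3% → £843,000 × 1.3% × 50/365 = £1,501.2329
Total = £13,224.7068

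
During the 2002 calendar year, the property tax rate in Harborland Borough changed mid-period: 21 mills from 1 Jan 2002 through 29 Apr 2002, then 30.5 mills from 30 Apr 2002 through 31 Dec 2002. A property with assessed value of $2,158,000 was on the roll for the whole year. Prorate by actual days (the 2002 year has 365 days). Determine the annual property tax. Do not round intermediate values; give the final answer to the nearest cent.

$59,135.11

1 Jan – 29 Apr 2002: 119 days at 21 mills → $2,158,000 × 2.1% × 119/365 = $14,774.9096
30 Apr – 31 Dec 2002: 246 days at 30.5 mills → $2,158,000 × 3.05% × 246/365 = $44,360.2027
Total = $59,135.1123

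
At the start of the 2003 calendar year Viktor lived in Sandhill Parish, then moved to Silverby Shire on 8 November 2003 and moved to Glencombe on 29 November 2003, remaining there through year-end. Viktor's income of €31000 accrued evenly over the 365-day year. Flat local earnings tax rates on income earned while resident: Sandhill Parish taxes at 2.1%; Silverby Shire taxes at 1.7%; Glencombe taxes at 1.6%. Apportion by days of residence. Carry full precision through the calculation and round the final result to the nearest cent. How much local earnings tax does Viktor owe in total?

Sandhill Parish, 1 January – 7 November 2003: 311 days → €31000 × 2.1% × 311/365 = €554.6877
Silverby Shire, 8 November – 28 November 2003: 21 days → €31000 × 1.7% × 21/365 = €30.3205
Glencombe, 29 November – 31 December 2003: 33 days → €31000 × 1.6% × 33/365 = €44.8438
Total = €629.8521

€629.85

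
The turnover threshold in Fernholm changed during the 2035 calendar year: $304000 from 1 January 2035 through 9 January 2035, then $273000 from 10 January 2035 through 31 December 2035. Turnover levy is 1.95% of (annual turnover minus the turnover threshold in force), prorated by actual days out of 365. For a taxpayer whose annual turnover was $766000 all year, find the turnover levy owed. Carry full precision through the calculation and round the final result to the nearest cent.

1 January – 9 January 2035: 9 days, exemption $304000 → ($766000 − $304000) × 1.95% × 9/365 = $222.1397
10 January – 31 December 2035: 356 days, exemption $273000 → ($766000 − $273000) × 1.95% × 356/365 = $9376.4548
Total = $9598.5945

$9598.59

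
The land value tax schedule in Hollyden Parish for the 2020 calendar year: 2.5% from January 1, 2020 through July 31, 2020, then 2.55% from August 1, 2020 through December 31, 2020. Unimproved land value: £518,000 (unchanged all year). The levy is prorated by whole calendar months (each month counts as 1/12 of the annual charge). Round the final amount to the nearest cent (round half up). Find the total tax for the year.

January 1 – July 31, 2020: 7 months at 2.5% → £518,000 × 2.5% × 7/12 = £7,554.1667
August 1 – December 31, 2020: 5 months at 2.55% → £518,000 × 2.55% × 5/12 = £5,503.7500
Total = £13,057.9167

£13,057.92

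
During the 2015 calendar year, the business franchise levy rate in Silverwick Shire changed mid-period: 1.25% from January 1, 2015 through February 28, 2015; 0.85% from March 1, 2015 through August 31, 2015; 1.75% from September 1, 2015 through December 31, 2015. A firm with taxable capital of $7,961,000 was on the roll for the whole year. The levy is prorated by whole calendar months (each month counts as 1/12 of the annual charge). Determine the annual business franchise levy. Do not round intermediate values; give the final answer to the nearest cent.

January 1 – February 28, 2015: 2 months at 1.25% → $7,961,000 × 1.25% × 2/12 = $16,585.4167
March 1 – August 31, 2015: 6 months at 0.85% → $7,961,000 × 0.85% × 6/12 = $33,834.2500
September 1 – December 31, 2015: 4 months at 1.75% → $7,961,000 × 1.75% × 4/12 = $46,439.1667
Total = $96,858.8333

$96,858.83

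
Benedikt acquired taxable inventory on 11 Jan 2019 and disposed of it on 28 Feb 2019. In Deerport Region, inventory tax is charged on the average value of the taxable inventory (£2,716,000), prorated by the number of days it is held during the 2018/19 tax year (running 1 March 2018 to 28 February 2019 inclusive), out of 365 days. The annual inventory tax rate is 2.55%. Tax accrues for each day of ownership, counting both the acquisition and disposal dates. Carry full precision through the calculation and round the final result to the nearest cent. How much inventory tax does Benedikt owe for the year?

£9,297.65

Days held (11 Jan – 28 Feb 2019): 49 out of 365
Tax = £2,716,000 × 2.55% × 49/365 = £9,297.6493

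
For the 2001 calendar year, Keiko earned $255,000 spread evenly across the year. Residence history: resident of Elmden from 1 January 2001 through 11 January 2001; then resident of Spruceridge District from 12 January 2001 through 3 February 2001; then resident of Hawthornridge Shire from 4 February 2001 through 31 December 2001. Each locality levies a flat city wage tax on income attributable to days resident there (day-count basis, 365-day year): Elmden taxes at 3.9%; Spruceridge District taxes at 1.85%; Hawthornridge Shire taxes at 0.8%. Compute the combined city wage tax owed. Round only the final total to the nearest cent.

$2,446.95

Elmden, 1 January – 11 January 2001: 11 days → $255,000 × 3.9% × 11/365 = $299.7123
Spruceridge District, 12 January – 3 February 2001: 23 days → $255,000 × 1.85% × 23/365 = $297.2671
Hawthornridge Shire, 4 February – 31 December 2001: 331 days → $255,000 × 0.8% × 331/365 = $1,849.9726
Total = $2,446.9521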